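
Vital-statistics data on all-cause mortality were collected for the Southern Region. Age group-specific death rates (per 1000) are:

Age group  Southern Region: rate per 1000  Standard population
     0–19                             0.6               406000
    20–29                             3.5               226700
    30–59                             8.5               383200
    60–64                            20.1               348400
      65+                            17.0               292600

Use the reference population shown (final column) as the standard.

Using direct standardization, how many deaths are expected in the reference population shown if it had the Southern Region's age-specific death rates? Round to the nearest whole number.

16271

Expected deaths = Σ (standard pop × age-specific rate ÷ 1000)
= 406000×0.6/1000 + 226700×3.5/1000 + 383200×8.5/1000 + 348400×20.1/1000 + 292600×17.0/1000
= 243.60 + 793.45 + 3257.20 + 7002.84 + 4974.20 = 16271.29.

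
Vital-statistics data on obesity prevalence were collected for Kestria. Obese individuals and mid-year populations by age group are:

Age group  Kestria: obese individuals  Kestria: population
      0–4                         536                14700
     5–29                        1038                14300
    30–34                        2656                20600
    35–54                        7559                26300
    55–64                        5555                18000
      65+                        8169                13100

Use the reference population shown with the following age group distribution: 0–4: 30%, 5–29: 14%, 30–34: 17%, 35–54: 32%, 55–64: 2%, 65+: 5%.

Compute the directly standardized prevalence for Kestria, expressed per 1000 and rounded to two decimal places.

172.34

Age-specific rates per 1000 for Kestria: 36.463, 72.587, 128.932, 287.414, 308.611, 623.588.
Standard weights: 0.30, 0.14, 0.17, 0.32, 0.02, 0.05.
Standardized rate: 0.3000×36.463 + 0.1400×72.587 + 0.1700×128.932 + 0.3200×287.414 + 0.0200×308.611 + 0.0500×623.588 = 172.3437 per 1000.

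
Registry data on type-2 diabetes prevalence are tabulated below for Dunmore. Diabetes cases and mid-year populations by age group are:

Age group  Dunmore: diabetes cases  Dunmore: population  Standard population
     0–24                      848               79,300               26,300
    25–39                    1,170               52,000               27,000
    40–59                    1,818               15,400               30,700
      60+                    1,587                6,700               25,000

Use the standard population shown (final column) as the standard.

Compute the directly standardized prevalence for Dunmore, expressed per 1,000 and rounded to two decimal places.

Age-specific rates per 1,000 for Dunmore: 10.694, 22.500, 118.052, 236.866.
Standard total = 109,000; weights = 0.2413, 0.2477, 0.2817, 0.2294.
Standardized rate: 0.2413×10.694 + 0.2477×22.500 + 0.2817×118.052 + 0.2294×236.866 = 95.7301 per 1,000.

95.73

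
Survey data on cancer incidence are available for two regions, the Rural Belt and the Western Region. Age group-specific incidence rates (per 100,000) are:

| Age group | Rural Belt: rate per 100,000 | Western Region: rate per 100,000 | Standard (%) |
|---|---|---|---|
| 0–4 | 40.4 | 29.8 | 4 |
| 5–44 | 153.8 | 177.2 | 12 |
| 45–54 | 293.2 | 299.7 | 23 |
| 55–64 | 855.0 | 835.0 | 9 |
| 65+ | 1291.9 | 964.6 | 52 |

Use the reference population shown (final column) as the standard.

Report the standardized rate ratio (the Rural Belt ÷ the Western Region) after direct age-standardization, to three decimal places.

Standard weights: 0.04, 0.12, 0.23, 0.09, 0.52.
The Rural Belt: 0.0400×40.4 + 0.1200×153.8 + 0.2300×293.2 + 0.0900×855.0 + 0.5200×1291.9 = 836.2460 per 100,000.
The Western Region: 0.0400×29.8 + 0.1200×177.2 + 0.2300×299.7 + 0.0900×835.0 + 0.5200×964.6 = 668.1290 per 100,000.
Ratio = 836.2460 ÷ 668.1290 = 1.25162.

1.252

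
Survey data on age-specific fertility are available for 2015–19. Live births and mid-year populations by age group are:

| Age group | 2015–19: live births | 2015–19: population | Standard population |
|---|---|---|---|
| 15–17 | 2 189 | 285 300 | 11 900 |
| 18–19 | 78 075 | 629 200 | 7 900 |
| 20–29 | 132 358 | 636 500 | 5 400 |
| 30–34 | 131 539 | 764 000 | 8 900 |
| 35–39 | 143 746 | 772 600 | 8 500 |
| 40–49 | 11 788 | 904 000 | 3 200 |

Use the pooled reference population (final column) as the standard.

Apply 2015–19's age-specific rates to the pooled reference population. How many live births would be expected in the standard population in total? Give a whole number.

5350

Age-specific rates per 1 000 for 2015–19: 7.673, 124.086, 207.947, 172.171, 186.055, 13.040.
Expected live births = Σ (standard pop × age-specific rate ÷ 1 000)
= 11 900×7.673/1 000 + 7 900×124.086/1 000 + 5 400×207.947/1 000 + 8 900×172.171/1 000 + 8 500×186.055/1 000 + 3 200×13.040/1 000
= 91.30 + 980.28 + 1122.91 + 1532.33 + 1581.47 + 41.73 = 5350.02.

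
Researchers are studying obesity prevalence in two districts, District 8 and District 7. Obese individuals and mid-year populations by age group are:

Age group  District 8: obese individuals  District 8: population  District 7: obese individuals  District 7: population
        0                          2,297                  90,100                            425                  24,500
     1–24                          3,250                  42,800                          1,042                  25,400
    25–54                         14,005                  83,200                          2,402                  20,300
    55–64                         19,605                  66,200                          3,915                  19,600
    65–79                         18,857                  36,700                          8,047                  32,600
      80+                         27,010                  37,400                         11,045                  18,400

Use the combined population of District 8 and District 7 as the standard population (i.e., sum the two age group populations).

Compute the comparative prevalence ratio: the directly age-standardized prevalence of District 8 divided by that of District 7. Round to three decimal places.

Age-specific rates per 1,000 for District 8: 25.494, 75.935, 168.329, 296.148, 513.815, 722.193.
For District 7: 17.347, 41.024, 118.325, 199.745, 246.840, 600.272.
Combined standard total = 497,200; weights = 0.2305, 0.1372, 0.2082, 0.1726, 0.1394, 0.1122.
District 8: 0.2305×25.494 + 0.1372×75.935 + 0.2082×168.329 + 0.1726×296.148 + 0.1394×513.815 + 0.1122×722.193 = 255.1038 per 1,000.
District 7: 0.2305×17.347 + 0.1372×41.024 + 0.2082×118.325 + 0.1726×199.745 + 0.1394×246.840 + 0.1122×600.272 = 170.4983 per 1,000.
Ratio = 255.1038 ÷ 170.4983 = 1.49623.

1.496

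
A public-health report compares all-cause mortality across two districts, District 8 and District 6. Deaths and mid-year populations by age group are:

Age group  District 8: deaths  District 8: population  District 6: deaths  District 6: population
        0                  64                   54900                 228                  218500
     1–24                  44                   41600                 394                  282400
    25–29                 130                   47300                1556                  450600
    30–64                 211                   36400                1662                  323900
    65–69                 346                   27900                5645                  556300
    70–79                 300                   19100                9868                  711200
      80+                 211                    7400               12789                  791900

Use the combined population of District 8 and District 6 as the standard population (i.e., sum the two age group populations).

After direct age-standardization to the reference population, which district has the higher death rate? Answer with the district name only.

District 8

Age-specific rates per 1000 for District 8: 1.166, 1.058, 2.748, 5.797, 12.401, 15.707, 28.514.
For District 6: 1.043, 1.395, 3.453, 5.131, 10.147, 13.875, 16.150.
Combined standard total = 3569400; weights = 0.0766, 0.0908, 0.1395, 0.1009, 0.1637, 0.2046, 0.2239.
District 8: 0.0766×1.166 + 0.0908×1.058 + 0.1395×2.748 + 0.1009×5.797 + 0.1637×12.401 + 0.2046×15.707 + 0.2239×28.514 = 12.7822 per 1000.
District 6: 0.0766×1.043 + 0.0908×1.395 + 0.1395×3.453 + 0.1009×5.131 + 0.1637×10.147 + 0.2046×13.875 + 0.2239×16.150 = 9.3223 per 1000.
The crude rates (5.57 vs 9.64) would put District 6 higher, but that reflects its age composition; once standardized to a common age structure, District 8 has the higher underlying rate.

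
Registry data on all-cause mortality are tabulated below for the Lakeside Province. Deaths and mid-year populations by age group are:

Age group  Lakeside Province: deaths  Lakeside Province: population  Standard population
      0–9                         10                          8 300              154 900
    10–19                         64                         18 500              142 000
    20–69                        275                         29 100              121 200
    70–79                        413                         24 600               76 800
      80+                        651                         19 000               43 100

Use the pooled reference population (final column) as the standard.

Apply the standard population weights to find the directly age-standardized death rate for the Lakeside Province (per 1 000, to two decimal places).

8.53

Age-specific rates per 1 000 for the Lakeside Province: 1.205, 3.459, 9.450, 16.789, 34.263.
Standard total = 538 000; weights = 0.2879, 0.2639, 0.2253, 0.1428, 0.0801.
Standardized rate: 0.2879×1.205 + 0.2639×3.459 + 0.2253×9.450 + 0.1428×16.789 + 0.0801×34.263 = 8.5304 per 1 000.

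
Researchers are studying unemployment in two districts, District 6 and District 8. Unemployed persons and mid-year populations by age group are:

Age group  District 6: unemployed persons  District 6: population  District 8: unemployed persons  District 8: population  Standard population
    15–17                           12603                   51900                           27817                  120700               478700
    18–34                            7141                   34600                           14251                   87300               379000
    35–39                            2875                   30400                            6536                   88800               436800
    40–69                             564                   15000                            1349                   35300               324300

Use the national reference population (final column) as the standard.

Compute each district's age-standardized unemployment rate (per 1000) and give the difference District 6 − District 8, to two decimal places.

19.29

Age-specific rates per 1000 for District 6: 242.832, 206.387, 94.572, 37.600.
For District 8: 230.464, 163.242, 73.604, 38.215.
Standard total = 1618800; weights = 0.2957, 0.2341, 0.2698, 0.2003.
District 6: 0.2957×242.832 + 0.2341×206.387 + 0.2698×94.572 + 0.2003×37.600 = 153.1798 per 1000.
District 8: 0.2957×230.464 + 0.2341×163.242 + 0.2698×73.604 + 0.2003×38.215 = 133.8862 per 1000.
Difference = 153.1798 − 133.8862 = 19.2936.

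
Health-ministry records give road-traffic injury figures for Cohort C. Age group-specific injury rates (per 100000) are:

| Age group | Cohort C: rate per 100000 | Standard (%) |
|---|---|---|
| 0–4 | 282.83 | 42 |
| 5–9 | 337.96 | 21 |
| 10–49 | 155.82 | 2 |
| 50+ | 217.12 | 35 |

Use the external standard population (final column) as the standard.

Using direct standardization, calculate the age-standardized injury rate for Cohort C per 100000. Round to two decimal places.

Standard weights: 0.42, 0.21, 0.02, 0.35.
Standardized rate: 0.4200×282.83 + 0.2100×337.96 + 0.0200×155.82 + 0.3500×217.12 = 268.8686 per 100000.

268.87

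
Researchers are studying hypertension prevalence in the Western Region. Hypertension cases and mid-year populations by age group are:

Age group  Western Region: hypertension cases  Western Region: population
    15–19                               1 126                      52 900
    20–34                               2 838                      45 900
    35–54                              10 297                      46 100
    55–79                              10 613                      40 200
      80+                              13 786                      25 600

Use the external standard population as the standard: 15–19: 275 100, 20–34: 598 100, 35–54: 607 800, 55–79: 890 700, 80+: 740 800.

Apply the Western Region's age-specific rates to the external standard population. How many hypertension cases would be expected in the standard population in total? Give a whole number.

Age-specific rates per 1 000 for the Western Region: 21.285, 61.830, 223.362, 264.005, 538.516.
Expected hypertension cases = Σ (standard pop × age-specific rate ÷ 1 000)
= 275 100×21.285/1 000 + 598 100×61.830/1 000 + 607 800×223.362/1 000 + 890 700×264.005/1 000 + 740 800×538.516/1 000
= 5855.63 + 36980.56 + 135759.58 + 235149.23 + 398932.38 = 812677.37.

812677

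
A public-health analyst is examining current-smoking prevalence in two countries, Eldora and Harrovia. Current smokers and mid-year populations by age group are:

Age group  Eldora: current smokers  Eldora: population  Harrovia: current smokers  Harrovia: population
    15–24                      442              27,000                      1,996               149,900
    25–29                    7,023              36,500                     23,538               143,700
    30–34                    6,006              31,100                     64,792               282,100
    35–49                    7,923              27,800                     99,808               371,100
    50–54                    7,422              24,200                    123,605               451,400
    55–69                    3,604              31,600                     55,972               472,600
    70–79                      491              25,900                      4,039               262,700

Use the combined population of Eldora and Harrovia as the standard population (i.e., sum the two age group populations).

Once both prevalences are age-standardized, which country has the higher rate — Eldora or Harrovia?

Eldora

Age-specific rates per 1,000 for Eldora: 16.370, 192.411, 193.119, 285.000, 306.694, 114.051, 18.958.
For Harrovia: 13.316, 163.800, 229.677, 268.952, 273.826, 118.434, 15.375.
Combined standard total = 2,337,600; weights = 0.0757, 0.0771, 0.1340, 0.1706, 0.2035, 0.2157, 0.1235.
Eldora: 0.0757×16.370 + 0.0771×192.411 + 0.1340×193.119 + 0.1706×285.000 + 0.2035×306.694 + 0.2157×114.051 + 0.1235×18.958 = 179.9191 per 1,000.
Harrovia: 0.0757×13.316 + 0.0771×163.800 + 0.1340×229.677 + 0.1706×268.952 + 0.2035×273.826 + 0.2157×118.434 + 0.1235×15.375 = 173.4580 per 1,000.
The crude rates (161.25 vs 175.18) would put Harrovia higher, but that reflects its age composition; once standardized to a common age structure, Eldora has the higher underlying rate.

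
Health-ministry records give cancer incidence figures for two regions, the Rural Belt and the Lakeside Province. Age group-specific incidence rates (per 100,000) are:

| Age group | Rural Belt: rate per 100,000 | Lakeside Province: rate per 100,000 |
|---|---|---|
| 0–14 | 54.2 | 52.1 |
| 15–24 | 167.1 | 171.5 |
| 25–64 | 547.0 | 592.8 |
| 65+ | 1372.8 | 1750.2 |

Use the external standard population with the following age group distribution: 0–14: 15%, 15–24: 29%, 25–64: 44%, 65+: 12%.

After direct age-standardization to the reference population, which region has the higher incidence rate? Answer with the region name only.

Lakeside Province

Standard weights: 0.15, 0.29, 0.44, 0.12.
The Rural Belt: 0.1500×54.2 + 0.2900×167.1 + 0.4400×547.0 + 0.1200×1372.8 = 462.0050 per 100,000.
The Lakeside Province: 0.1500×52.1 + 0.2900×171.5 + 0.4400×592.8 + 0.1200×1750.2 = 528.4060 per 100,000.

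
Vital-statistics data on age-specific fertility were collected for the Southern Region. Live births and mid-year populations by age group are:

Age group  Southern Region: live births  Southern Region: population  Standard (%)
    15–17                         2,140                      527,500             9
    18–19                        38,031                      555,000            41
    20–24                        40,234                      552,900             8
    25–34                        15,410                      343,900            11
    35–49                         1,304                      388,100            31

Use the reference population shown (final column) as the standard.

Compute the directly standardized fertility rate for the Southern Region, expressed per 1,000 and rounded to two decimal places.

Age-specific rates per 1,000 for the Southern Region: 4.057, 68.524, 72.769, 44.810, 3.360.
Standard weights: 0.09, 0.41, 0.08, 0.11, 0.31.
Standardized rate: 0.0900×4.057 + 0.4100×68.524 + 0.0800×72.769 + 0.1100×44.810 + 0.3100×3.360 = 40.2523 per 1,000.

40.25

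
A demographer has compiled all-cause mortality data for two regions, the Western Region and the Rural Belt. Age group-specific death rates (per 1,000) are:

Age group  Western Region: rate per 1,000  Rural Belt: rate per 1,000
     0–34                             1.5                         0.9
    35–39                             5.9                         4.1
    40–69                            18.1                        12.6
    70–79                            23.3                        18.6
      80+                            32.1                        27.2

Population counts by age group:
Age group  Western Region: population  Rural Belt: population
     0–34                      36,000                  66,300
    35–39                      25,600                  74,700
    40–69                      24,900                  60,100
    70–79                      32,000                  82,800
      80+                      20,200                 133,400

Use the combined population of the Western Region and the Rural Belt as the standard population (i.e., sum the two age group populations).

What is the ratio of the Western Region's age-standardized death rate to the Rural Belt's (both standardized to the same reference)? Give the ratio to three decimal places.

Combined standard total = 556,000; weights = 0.1840, 0.1804, 0.1529, 0.2065, 0.2763.
The Western Region: 0.1840×1.5 + 0.1804×5.9 + 0.1529×18.1 + 0.2065×23.3 + 0.2763×32.1 = 17.7862 per 1,000.
The Rural Belt: 0.1840×0.9 + 0.1804×4.1 + 0.1529×12.6 + 0.2065×18.6 + 0.2763×27.2 = 14.1862 per 1,000.
Ratio = 17.7862 ÷ 14.1862 = 1.25377.

1.254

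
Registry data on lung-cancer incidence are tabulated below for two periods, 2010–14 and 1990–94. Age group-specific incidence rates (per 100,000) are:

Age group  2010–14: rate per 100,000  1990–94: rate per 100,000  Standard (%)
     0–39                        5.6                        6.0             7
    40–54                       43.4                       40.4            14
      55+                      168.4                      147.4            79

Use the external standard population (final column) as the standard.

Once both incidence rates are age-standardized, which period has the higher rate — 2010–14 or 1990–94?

Standard weights: 0.07, 0.14, 0.79.
2010–14: 0.0700×5.6 + 0.1400×43.4 + 0.7900×168.4 = 139.5040 per 100,000.
1990–94: 0.0700×6.0 + 0.1400×40.4 + 0.7900×147.4 = 122.5220 per 100,000.

2010–14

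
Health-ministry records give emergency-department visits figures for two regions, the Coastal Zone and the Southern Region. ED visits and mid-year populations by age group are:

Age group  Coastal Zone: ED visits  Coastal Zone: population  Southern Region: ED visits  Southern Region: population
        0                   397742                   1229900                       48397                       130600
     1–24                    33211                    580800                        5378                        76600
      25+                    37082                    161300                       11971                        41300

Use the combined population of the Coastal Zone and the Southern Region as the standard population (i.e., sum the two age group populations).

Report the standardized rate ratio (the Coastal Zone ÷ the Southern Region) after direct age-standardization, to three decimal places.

0.861

Age-specific rates per 1000 for the Coastal Zone: 323.394, 57.181, 229.895.
For the Southern Region: 370.574, 70.209, 289.855.
Combined standard total = 2220500; weights = 0.6127, 0.2961, 0.0912.
The Coastal Zone: 0.6127×323.394 + 0.2961×57.181 + 0.0912×229.895 = 236.0482 per 1000.
The Southern Region: 0.6127×370.574 + 0.2961×70.209 + 0.0912×289.855 = 274.2834 per 1000.
Ratio = 236.0482 ÷ 274.2834 = 0.86060.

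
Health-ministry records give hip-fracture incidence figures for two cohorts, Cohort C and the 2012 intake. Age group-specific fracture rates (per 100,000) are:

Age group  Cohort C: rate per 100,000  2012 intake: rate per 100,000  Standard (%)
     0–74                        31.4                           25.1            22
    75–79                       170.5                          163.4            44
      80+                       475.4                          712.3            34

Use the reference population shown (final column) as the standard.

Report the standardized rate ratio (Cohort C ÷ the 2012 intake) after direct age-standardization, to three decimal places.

0.762

Standard weights: 0.22, 0.44, 0.34.
Cohort C: 0.2200×31.4 + 0.4400×170.5 + 0.3400×475.4 = 243.5640 per 100,000.
The 2012 intake: 0.2200×25.1 + 0.4400×163.4 + 0.3400×712.3 = 319.6000 per 100,000.
Ratio = 243.5640 ÷ 319.6000 = 0.76209.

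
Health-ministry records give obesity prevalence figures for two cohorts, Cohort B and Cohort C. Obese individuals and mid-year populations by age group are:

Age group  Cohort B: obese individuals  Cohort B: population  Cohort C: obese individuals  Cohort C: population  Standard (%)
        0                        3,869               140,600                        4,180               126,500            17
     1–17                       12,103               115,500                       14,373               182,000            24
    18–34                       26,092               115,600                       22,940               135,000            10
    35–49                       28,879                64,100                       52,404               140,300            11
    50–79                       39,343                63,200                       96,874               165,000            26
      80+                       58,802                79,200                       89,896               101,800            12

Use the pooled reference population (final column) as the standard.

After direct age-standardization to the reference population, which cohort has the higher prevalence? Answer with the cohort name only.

Cohort B

Age-specific rates per 1,000 for Cohort B: 27.518, 104.788, 225.709, 450.530, 622.516, 742.449.
For Cohort C: 33.043, 78.973, 169.926, 373.514, 587.115, 883.065.
Standard weights: 0.17, 0.24, 0.10, 0.11, 0.26, 0.12.
Cohort B: 0.1700×27.518 + 0.2400×104.788 + 0.1000×225.709 + 0.1100×450.530 + 0.2600×622.516 + 0.1200×742.449 = 352.9044 per 1,000.
Cohort C: 0.1700×33.043 + 0.2400×78.973 + 0.1000×169.926 + 0.1100×373.514 + 0.2600×587.115 + 0.1200×883.065 = 341.2676 per 1,000.
The crude rates (292.44 vs 329.96) would put Cohort C higher, but that reflects its age composition; once standardized to a common age structure, Cohort B has the higher underlying rate.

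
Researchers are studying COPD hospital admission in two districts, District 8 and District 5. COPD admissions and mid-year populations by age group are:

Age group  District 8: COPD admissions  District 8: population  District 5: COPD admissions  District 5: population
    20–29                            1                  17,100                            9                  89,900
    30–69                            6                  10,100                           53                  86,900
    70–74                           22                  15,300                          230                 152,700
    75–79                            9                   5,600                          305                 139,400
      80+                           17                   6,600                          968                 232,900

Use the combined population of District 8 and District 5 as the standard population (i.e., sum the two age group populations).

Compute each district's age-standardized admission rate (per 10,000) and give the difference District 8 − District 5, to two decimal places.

Age-specific rates per 10,000 for District 8: 0.58, 5.94, 14.38, 16.07, 25.76.
For District 5: 1.00, 6.10, 15.06, 21.88, 41.56.
Combined standard total = 756,500; weights = 0.1414, 0.1282, 0.2221, 0.1917, 0.3166.
District 8: 0.1414×0.58 + 0.1282×5.94 + 0.2221×14.38 + 0.1917×16.07 + 0.3166×25.76 = 15.2727 per 10,000.
District 5: 0.1414×1.00 + 0.1282×6.10 + 0.2221×15.06 + 0.1917×21.88 + 0.3166×41.56 = 21.6206 per 10,000.
Difference = 15.2727 − 21.6206 = -6.3479.

-6.35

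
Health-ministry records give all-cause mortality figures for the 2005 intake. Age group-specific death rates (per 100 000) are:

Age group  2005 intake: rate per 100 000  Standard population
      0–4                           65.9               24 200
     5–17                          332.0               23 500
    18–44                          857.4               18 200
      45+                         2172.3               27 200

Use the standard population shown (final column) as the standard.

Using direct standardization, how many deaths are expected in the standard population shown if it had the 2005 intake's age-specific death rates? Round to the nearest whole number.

841

Expected deaths = Σ (standard pop × age-specific rate ÷ 100 000)
= 24 200×65.9/100 000 + 23 500×332.0/100 000 + 18 200×857.4/100 000 + 27 200×2172.3/100 000
= 15.95 + 78.02 + 156.05 + 590.87 = 840.88.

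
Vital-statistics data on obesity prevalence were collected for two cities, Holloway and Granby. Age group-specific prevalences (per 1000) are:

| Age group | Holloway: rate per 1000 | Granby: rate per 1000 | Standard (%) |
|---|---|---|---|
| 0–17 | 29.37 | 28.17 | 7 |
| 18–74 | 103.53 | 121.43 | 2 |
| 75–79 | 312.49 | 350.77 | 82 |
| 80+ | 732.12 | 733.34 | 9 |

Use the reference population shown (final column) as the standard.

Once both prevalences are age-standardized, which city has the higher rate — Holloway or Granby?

Granby

Standard weights: 0.07, 0.02, 0.82, 0.09.
Holloway: 0.0700×29.37 + 0.0200×103.53 + 0.8200×312.49 + 0.0900×732.12 = 326.2591 per 1000.
Granby: 0.0700×28.17 + 0.0200×121.43 + 0.8200×350.77 + 0.0900×733.34 = 358.0325 per 1000.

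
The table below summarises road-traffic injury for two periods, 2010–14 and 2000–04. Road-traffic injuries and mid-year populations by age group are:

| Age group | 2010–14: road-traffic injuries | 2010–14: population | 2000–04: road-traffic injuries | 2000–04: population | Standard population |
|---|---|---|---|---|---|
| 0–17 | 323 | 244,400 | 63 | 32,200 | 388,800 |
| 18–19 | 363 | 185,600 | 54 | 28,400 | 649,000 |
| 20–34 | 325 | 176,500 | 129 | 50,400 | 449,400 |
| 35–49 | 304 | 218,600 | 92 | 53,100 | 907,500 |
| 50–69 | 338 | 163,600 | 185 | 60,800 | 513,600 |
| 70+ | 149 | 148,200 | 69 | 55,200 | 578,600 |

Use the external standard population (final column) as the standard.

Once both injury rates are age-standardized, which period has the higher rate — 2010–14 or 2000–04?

Age-specific rates per 100,000 for 2010–14: 132.16, 195.58, 184.14, 139.07, 206.60, 100.54.
For 2000–04: 195.65, 190.14, 255.95, 173.26, 304.28, 125.00.
Standard total = 3,486,900; weights = 0.1115, 0.1861, 0.1289, 0.2603, 0.1473, 0.1659.
2010–14: 0.1115×132.16 + 0.1861×195.58 + 0.1289×184.14 + 0.2603×139.07 + 0.1473×206.60 + 0.1659×100.54 = 158.1787 per 100,000.
2000–04: 0.1115×195.65 + 0.1861×190.14 + 0.1289×255.95 + 0.2603×173.26 + 0.1473×304.28 + 0.1659×125.00 = 200.8457 per 100,000.

2000–04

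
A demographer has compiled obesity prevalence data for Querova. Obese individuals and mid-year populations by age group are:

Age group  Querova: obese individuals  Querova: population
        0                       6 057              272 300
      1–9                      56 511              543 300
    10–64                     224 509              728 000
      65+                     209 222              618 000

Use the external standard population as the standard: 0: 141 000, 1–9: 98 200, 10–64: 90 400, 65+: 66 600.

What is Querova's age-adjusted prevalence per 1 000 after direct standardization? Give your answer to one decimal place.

Age-specific rates per 1 000 for Querova: 22.244, 104.014, 308.391, 338.547.
Standard total = 396 200; weights = 0.3559, 0.2479, 0.2282, 0.1681.
Standardized rate: 0.3559×22.244 + 0.2479×104.014 + 0.2282×308.391 + 0.1681×338.547 = 160.9702 per 1 000.

161.0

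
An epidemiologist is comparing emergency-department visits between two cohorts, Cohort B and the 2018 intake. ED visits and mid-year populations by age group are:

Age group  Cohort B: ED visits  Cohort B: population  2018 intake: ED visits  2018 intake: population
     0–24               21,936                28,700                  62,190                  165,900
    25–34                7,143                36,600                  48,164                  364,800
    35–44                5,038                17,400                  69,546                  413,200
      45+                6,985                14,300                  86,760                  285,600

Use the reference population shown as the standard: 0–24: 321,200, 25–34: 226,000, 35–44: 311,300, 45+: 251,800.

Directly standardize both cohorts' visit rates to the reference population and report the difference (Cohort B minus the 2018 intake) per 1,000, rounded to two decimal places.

201.39

Age-specific rates per 1,000 for Cohort B: 764.321, 195.164, 289.540, 488.462.
For the 2018 intake: 374.864, 132.029, 168.311, 303.782.
Standard total = 1,110,300; weights = 0.2893, 0.2035, 0.2804, 0.2268.
Cohort B: 0.2893×764.321 + 0.2035×195.164 + 0.2804×289.540 + 0.2268×488.462 = 452.7923 per 1,000.
The 2018 intake: 0.2893×374.864 + 0.2035×132.029 + 0.2804×168.311 + 0.2268×303.782 = 251.4025 per 1,000.
Difference = 452.7923 − 251.4025 = 201.3898.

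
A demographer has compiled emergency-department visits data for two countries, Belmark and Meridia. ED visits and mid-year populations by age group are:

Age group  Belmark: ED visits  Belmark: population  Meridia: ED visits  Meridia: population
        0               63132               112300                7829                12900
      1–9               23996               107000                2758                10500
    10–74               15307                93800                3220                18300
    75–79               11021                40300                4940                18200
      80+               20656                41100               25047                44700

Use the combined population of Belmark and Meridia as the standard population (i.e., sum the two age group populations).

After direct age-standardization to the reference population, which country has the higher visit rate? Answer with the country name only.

Age-specific rates per 1000 for Belmark: 562.173, 224.262, 163.188, 273.474, 502.579.
For Meridia: 606.899, 262.667, 175.956, 271.429, 560.336.
Combined standard total = 499100; weights = 0.2509, 0.2354, 0.2246, 0.1172, 0.1719.
Belmark: 0.2509×562.173 + 0.2354×224.262 + 0.2246×163.188 + 0.1172×273.474 + 0.1719×502.579 = 348.9233 per 1000.
Meridia: 0.2509×606.899 + 0.2354×262.667 + 0.2246×175.956 + 0.1172×271.429 + 0.1719×560.336 = 381.7415 per 1000.

Meridia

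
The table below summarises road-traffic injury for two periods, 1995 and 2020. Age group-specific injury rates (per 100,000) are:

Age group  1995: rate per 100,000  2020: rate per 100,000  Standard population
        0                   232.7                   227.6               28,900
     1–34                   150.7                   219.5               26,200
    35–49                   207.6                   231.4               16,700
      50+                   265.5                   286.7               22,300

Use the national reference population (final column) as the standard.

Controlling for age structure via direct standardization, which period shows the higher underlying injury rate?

Standard total = 94,100; weights = 0.3071, 0.2784, 0.1775, 0.2370.
1995: 0.3071×232.7 + 0.2784×150.7 + 0.1775×207.6 + 0.2370×265.5 = 213.1875 per 100,000.
2020: 0.3071×227.6 + 0.2784×219.5 + 0.1775×231.4 + 0.2370×286.7 = 240.0248 per 100,000.

2020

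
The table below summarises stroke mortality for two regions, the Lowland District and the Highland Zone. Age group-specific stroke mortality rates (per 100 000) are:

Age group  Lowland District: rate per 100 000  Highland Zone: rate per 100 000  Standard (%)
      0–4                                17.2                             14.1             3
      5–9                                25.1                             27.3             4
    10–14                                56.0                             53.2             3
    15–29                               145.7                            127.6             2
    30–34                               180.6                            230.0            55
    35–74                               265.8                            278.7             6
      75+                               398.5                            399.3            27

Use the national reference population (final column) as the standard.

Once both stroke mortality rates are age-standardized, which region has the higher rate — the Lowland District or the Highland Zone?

Standard weights: 0.03, 0.04, 0.03, 0.02, 0.55, 0.06, 0.27.
The Lowland District: 0.0300×17.2 + 0.0400×25.1 + 0.0300×56.0 + 0.0200×145.7 + 0.5500×180.6 + 0.0600×265.8 + 0.2700×398.5 = 228.9870 per 100 000.
The Highland Zone: 0.0300×14.1 + 0.0400×27.3 + 0.0300×53.2 + 0.0200×127.6 + 0.5500×230.0 + 0.0600×278.7 + 0.2700×399.3 = 256.6960 per 100 000.

Highland Zone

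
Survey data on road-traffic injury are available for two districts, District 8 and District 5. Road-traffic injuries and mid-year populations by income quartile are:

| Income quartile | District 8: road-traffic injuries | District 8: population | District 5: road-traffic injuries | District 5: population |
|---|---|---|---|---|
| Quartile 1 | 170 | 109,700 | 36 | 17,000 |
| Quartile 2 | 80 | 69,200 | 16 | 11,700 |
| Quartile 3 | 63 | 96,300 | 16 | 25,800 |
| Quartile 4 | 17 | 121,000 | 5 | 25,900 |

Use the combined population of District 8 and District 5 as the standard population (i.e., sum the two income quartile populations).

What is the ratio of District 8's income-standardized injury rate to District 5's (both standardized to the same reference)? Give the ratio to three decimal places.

Income-specific rates per 100,000 for District 8: 154.97, 115.61, 65.42, 14.05.
For District 5: 211.76, 136.75, 62.02, 19.31.
Combined standard total = 476,600; weights = 0.2658, 0.1697, 0.2562, 0.3082.
District 8: 0.2658×154.97 + 0.1697×115.61 + 0.2562×65.42 + 0.3082×14.05 = 81.9110 per 100,000.
District 5: 0.2658×211.76 + 0.1697×136.75 + 0.2562×62.02 + 0.3082×19.31 = 101.3467 per 100,000.
Ratio = 81.9110 ÷ 101.3467 = 0.80823.

0.808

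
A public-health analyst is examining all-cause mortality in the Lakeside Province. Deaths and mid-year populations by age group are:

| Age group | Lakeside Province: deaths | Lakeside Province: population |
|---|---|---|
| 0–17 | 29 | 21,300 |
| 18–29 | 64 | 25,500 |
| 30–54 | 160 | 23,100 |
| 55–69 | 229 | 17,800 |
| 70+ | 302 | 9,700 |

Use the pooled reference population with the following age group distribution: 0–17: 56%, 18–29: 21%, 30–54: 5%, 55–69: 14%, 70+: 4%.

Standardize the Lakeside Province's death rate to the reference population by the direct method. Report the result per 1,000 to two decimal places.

Age-specific rates per 1,000 for the Lakeside Province: 1.362, 2.510, 6.926, 12.865, 31.134.
Standard weights: 0.56, 0.21, 0.05, 0.14, 0.04.
Standardized rate: 0.5600×1.362 + 0.2100×2.510 + 0.0500×6.926 + 0.1400×12.865 + 0.0400×31.134 = 4.6823 per 1,000.

4.68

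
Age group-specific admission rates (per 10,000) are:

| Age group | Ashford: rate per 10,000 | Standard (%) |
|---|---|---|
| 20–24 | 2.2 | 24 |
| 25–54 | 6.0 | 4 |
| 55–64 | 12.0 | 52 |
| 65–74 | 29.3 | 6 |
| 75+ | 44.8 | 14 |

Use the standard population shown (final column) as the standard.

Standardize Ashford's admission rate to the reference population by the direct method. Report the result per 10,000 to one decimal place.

Standard weights: 0.24, 0.04, 0.52, 0.06, 0.14.
Standardized rate: 0.2400×2.2 + 0.0400×6.0 + 0.5200×12.0 + 0.0600×29.3 + 0.1400×44.8 = 15.0380 per 10,000.

15.0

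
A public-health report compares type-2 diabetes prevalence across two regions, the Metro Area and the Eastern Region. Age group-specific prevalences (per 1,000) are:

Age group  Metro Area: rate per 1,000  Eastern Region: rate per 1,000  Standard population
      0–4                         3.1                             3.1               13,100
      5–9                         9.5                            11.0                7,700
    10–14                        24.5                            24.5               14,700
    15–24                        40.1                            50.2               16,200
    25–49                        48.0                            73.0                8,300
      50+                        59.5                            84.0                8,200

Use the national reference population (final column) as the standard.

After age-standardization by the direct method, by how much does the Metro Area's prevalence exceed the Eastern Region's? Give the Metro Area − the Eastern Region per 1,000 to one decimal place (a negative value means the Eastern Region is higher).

-8.6

Standard total = 68,200; weights = 0.1921, 0.1129, 0.2155, 0.2375, 0.1217, 0.1202.
The Metro Area: 0.1921×3.1 + 0.1129×9.5 + 0.2155×24.5 + 0.2375×40.1 + 0.1217×48.0 + 0.1202×59.5 = 29.4696 per 1,000.
The Eastern Region: 0.1921×3.1 + 0.1129×11.0 + 0.2155×24.5 + 0.2375×50.2 + 0.1217×73.0 + 0.1202×84.0 = 38.0264 per 1,000.
Difference = 29.4696 − 38.0264 = -8.5567.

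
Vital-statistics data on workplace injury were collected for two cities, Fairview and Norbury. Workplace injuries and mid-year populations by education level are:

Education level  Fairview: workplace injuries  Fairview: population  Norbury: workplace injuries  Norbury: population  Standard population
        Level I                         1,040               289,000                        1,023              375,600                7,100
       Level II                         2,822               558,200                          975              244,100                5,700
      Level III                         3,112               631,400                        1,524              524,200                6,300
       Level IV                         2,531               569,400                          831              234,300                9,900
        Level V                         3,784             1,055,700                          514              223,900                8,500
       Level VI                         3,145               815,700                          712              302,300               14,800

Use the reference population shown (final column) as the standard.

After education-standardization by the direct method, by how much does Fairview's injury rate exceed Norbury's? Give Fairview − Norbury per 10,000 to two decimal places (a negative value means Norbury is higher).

Education-specific rates per 10,000 for Fairview: 35.99, 50.56, 49.29, 44.45, 35.84, 38.56.
For Norbury: 27.24, 39.94, 29.07, 35.47, 22.96, 23.55.
Standard total = 52,300; weights = 0.1358, 0.1090, 0.1205, 0.1893, 0.1625, 0.2830.
Fairview: 0.1358×35.99 + 0.1090×50.56 + 0.1205×49.29 + 0.1893×44.45 + 0.1625×35.84 + 0.2830×38.56 = 41.4824 per 10,000.
Norbury: 0.1358×27.24 + 0.1090×39.94 + 0.1205×29.07 + 0.1893×35.47 + 0.1625×22.96 + 0.2830×23.55 = 28.6625 per 10,000.
Difference = 41.4824 − 28.6625 = 12.8199.

12.82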